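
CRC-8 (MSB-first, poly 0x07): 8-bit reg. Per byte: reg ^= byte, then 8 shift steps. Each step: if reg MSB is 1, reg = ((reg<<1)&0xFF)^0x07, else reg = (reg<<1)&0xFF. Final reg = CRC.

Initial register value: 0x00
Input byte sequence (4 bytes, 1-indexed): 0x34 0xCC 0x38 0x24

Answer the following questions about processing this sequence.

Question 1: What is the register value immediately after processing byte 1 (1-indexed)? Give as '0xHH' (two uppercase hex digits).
Answer: 0x8C

Derivation:
After byte 1 (0x34): reg=0x8C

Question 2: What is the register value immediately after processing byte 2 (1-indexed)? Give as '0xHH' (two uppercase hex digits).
Answer: 0xC7

Derivation:
After byte 1 (0x34): reg=0x8C
After byte 2 (0xCC): reg=0xC7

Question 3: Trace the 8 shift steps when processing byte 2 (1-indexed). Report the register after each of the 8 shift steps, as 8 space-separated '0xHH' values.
Answer: 0x80 0x07 0x0E 0x1C 0x38 0x70 0xE0 0xC7

Derivation:
After byte 1 (0x34): reg=0x8C
Register before byte 2: 0x8C
After XOR with byte 0xCC: 0x40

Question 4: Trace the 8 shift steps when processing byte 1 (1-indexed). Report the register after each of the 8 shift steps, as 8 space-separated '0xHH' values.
Answer: 0x68 0xD0 0xA7 0x49 0x92 0x23 0x46 0x8C

Derivation:
Register before byte 1: 0x00
After XOR with byte 0x34: 0x34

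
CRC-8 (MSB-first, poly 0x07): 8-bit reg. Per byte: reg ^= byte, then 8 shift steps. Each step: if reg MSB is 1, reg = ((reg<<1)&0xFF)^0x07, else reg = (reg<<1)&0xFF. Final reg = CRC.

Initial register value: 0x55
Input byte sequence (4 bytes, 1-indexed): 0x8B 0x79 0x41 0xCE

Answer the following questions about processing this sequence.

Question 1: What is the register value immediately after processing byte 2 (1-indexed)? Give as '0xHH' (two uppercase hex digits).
Answer: 0x04

Derivation:
After byte 1 (0x8B): reg=0x14
After byte 2 (0x79): reg=0x04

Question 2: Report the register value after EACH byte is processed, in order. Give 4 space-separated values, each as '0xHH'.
0x14 0x04 0xDC 0x7E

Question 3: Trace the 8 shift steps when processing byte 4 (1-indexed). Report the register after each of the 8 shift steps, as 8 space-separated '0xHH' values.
Answer: 0x24 0x48 0x90 0x27 0x4E 0x9C 0x3F 0x7E

Derivation:
After byte 1 (0x8B): reg=0x14
After byte 2 (0x79): reg=0x04
After byte 3 (0x41): reg=0xDC
Register before byte 4: 0xDC
After XOR with byte 0xCE: 0x12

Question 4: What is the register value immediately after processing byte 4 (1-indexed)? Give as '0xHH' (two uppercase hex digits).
Answer: 0x7E

Derivation:
After byte 1 (0x8B): reg=0x14
After byte 2 (0x79): reg=0x04
After byte 3 (0x41): reg=0xDC
After byte 4 (0xCE): reg=0x7E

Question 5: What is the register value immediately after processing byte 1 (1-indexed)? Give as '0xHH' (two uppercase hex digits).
After byte 1 (0x8B): reg=0x14

Answer: 0x14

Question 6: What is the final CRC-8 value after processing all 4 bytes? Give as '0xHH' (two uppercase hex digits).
After byte 1 (0x8B): reg=0x14
After byte 2 (0x79): reg=0x04
After byte 3 (0x41): reg=0xDC
After byte 4 (0xCE): reg=0x7E

Answer: 0x7E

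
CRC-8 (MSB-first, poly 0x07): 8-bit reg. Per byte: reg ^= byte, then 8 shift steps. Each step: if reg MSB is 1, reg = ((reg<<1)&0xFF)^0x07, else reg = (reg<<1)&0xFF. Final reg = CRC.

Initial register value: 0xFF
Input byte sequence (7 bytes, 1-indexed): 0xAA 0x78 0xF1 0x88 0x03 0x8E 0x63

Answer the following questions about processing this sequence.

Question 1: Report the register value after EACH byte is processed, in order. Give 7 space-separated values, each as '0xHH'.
0xAC 0x22 0x37 0x34 0x85 0x31 0xB9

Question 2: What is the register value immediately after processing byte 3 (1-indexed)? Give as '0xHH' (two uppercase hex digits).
After byte 1 (0xAA): reg=0xAC
After byte 2 (0x78): reg=0x22
After byte 3 (0xF1): reg=0x37

Answer: 0x37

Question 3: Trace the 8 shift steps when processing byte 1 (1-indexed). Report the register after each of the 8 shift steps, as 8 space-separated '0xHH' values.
Register before byte 1: 0xFF
After XOR with byte 0xAA: 0x55

Answer: 0xAA 0x53 0xA6 0x4B 0x96 0x2B 0x56 0xAC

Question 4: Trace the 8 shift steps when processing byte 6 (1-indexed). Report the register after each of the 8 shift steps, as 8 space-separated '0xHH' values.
After byte 1 (0xAA): reg=0xAC
After byte 2 (0x78): reg=0x22
After byte 3 (0xF1): reg=0x37
After byte 4 (0x88): reg=0x34
After byte 5 (0x03): reg=0x85
Register before byte 6: 0x85
After XOR with byte 0x8E: 0x0B

Answer: 0x16 0x2C 0x58 0xB0 0x67 0xCE 0x9B 0x31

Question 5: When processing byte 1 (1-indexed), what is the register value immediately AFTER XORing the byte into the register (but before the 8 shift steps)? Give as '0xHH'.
Register before byte 1: 0xFF
Byte 1: 0xAA
0xFF XOR 0xAA = 0x55

Answer: 0x55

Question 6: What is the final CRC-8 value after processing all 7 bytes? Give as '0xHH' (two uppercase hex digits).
After byte 1 (0xAA): reg=0xAC
After byte 2 (0x78): reg=0x22
After byte 3 (0xF1): reg=0x37
After byte 4 (0x88): reg=0x34
After byte 5 (0x03): reg=0x85
After byte 6 (0x8E): reg=0x31
After byte 7 (0x63): reg=0xB9

Answer: 0xB9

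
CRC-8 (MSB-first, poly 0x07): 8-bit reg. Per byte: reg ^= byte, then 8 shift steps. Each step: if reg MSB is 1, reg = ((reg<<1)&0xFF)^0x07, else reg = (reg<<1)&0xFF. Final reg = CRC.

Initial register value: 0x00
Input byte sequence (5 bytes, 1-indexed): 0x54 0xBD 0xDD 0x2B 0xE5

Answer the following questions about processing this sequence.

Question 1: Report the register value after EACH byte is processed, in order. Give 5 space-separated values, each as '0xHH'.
0xAB 0x62 0x34 0x5D 0x21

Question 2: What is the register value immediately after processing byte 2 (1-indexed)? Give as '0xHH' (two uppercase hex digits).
After byte 1 (0x54): reg=0xAB
After byte 2 (0xBD): reg=0x62

Answer: 0x62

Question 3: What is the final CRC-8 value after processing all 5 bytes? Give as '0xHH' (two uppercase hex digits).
Answer: 0x21

Derivation:
After byte 1 (0x54): reg=0xAB
After byte 2 (0xBD): reg=0x62
After byte 3 (0xDD): reg=0x34
After byte 4 (0x2B): reg=0x5D
After byte 5 (0xE5): reg=0x21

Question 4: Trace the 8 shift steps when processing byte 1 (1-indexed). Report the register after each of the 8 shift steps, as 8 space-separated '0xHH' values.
Answer: 0xA8 0x57 0xAE 0x5B 0xB6 0x6B 0xD6 0xAB

Derivation:
Register before byte 1: 0x00
After XOR with byte 0x54: 0x54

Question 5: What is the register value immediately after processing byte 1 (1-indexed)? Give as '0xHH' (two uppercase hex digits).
Answer: 0xAB

Derivation:
After byte 1 (0x54): reg=0xAB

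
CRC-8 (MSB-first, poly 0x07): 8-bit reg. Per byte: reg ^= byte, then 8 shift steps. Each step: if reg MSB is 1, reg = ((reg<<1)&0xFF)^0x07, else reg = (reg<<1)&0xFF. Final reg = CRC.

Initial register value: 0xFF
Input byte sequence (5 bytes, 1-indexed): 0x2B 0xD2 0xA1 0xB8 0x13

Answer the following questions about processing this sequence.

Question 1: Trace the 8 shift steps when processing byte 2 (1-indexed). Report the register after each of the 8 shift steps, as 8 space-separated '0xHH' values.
After byte 1 (0x2B): reg=0x22
Register before byte 2: 0x22
After XOR with byte 0xD2: 0xF0

Answer: 0xE7 0xC9 0x95 0x2D 0x5A 0xB4 0x6F 0xDE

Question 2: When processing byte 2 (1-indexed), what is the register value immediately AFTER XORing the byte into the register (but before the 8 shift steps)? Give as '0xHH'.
Answer: 0xF0

Derivation:
Register before byte 2: 0x22
Byte 2: 0xD2
0x22 XOR 0xD2 = 0xF0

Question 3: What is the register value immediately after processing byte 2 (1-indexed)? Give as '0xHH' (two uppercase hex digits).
After byte 1 (0x2B): reg=0x22
After byte 2 (0xD2): reg=0xDE

Answer: 0xDE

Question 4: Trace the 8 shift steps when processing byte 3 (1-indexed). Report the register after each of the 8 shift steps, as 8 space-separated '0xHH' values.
After byte 1 (0x2B): reg=0x22
After byte 2 (0xD2): reg=0xDE
Register before byte 3: 0xDE
After XOR with byte 0xA1: 0x7F

Answer: 0xFE 0xFB 0xF1 0xE5 0xCD 0x9D 0x3D 0x7A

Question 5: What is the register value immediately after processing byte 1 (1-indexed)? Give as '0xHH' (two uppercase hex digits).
Answer: 0x22

Derivation:
After byte 1 (0x2B): reg=0x22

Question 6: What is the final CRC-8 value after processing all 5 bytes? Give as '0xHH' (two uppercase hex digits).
After byte 1 (0x2B): reg=0x22
After byte 2 (0xD2): reg=0xDE
After byte 3 (0xA1): reg=0x7A
After byte 4 (0xB8): reg=0x40
After byte 5 (0x13): reg=0xBE

Answer: 0xBE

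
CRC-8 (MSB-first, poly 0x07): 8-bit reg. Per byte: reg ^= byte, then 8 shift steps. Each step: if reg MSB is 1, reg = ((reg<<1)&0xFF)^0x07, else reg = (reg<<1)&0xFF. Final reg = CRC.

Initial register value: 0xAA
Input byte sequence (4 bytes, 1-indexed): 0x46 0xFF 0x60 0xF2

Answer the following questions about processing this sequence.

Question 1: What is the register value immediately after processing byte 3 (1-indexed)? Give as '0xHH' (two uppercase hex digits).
After byte 1 (0x46): reg=0x8A
After byte 2 (0xFF): reg=0x4C
After byte 3 (0x60): reg=0xC4

Answer: 0xC4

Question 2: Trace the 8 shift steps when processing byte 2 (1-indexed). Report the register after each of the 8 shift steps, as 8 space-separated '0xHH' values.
Answer: 0xEA 0xD3 0xA1 0x45 0x8A 0x13 0x26 0x4C

Derivation:
After byte 1 (0x46): reg=0x8A
Register before byte 2: 0x8A
After XOR with byte 0xFF: 0x75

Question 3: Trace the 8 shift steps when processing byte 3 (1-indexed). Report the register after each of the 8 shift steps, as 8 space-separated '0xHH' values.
After byte 1 (0x46): reg=0x8A
After byte 2 (0xFF): reg=0x4C
Register before byte 3: 0x4C
After XOR with byte 0x60: 0x2C

Answer: 0x58 0xB0 0x67 0xCE 0x9B 0x31 0x62 0xC4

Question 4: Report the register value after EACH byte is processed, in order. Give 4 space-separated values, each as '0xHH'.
0x8A 0x4C 0xC4 0x82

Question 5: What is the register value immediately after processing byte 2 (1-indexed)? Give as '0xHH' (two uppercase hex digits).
Answer: 0x4C

Derivation:
After byte 1 (0x46): reg=0x8A
After byte 2 (0xFF): reg=0x4C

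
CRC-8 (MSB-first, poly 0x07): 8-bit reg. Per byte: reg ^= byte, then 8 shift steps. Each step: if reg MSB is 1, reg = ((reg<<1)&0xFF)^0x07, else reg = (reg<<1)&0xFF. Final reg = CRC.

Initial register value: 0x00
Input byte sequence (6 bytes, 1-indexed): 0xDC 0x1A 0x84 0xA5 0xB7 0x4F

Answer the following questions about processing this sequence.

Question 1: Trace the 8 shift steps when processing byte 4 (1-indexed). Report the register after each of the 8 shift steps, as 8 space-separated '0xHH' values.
Answer: 0x60 0xC0 0x87 0x09 0x12 0x24 0x48 0x90

Derivation:
After byte 1 (0xDC): reg=0x1A
After byte 2 (0x1A): reg=0x00
After byte 3 (0x84): reg=0x95
Register before byte 4: 0x95
After XOR with byte 0xA5: 0x30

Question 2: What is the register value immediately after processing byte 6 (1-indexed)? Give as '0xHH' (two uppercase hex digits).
Answer: 0x2F

Derivation:
After byte 1 (0xDC): reg=0x1A
After byte 2 (0x1A): reg=0x00
After byte 3 (0x84): reg=0x95
After byte 4 (0xA5): reg=0x90
After byte 5 (0xB7): reg=0xF5
After byte 6 (0x4F): reg=0x2F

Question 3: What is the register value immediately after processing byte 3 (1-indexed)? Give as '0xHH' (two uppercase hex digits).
After byte 1 (0xDC): reg=0x1A
After byte 2 (0x1A): reg=0x00
After byte 3 (0x84): reg=0x95

Answer: 0x95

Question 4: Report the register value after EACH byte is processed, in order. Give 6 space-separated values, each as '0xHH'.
0x1A 0x00 0x95 0x90 0xF5 0x2F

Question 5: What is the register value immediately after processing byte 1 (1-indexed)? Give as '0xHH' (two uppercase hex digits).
Answer: 0x1A

Derivation:
After byte 1 (0xDC): reg=0x1A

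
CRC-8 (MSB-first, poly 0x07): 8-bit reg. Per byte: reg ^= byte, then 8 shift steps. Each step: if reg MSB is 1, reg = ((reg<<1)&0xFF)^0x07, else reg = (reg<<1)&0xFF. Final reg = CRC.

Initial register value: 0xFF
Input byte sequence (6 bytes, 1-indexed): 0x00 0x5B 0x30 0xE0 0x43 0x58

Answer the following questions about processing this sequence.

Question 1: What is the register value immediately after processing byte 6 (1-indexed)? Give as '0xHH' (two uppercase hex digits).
Answer: 0x66

Derivation:
After byte 1 (0x00): reg=0xF3
After byte 2 (0x5B): reg=0x51
After byte 3 (0x30): reg=0x20
After byte 4 (0xE0): reg=0x4E
After byte 5 (0x43): reg=0x23
After byte 6 (0x58): reg=0x66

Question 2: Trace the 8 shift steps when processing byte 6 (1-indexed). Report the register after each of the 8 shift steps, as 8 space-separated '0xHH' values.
After byte 1 (0x00): reg=0xF3
After byte 2 (0x5B): reg=0x51
After byte 3 (0x30): reg=0x20
After byte 4 (0xE0): reg=0x4E
After byte 5 (0x43): reg=0x23
Register before byte 6: 0x23
After XOR with byte 0x58: 0x7B

Answer: 0xF6 0xEB 0xD1 0xA5 0x4D 0x9A 0x33 0x66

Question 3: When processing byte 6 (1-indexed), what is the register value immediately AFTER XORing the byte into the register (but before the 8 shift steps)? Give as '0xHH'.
Answer: 0x7B

Derivation:
Register before byte 6: 0x23
Byte 6: 0x58
0x23 XOR 0x58 = 0x7B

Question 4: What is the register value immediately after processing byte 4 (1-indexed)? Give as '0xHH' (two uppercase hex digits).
Answer: 0x4E

Derivation:
After byte 1 (0x00): reg=0xF3
After byte 2 (0x5B): reg=0x51
After byte 3 (0x30): reg=0x20
After byte 4 (0xE0): reg=0x4E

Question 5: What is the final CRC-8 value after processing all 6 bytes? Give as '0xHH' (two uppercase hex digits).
Answer: 0x66

Derivation:
After byte 1 (0x00): reg=0xF3
After byte 2 (0x5B): reg=0x51
After byte 3 (0x30): reg=0x20
After byte 4 (0xE0): reg=0x4E
After byte 5 (0x43): reg=0x23
After byte 6 (0x58): reg=0x66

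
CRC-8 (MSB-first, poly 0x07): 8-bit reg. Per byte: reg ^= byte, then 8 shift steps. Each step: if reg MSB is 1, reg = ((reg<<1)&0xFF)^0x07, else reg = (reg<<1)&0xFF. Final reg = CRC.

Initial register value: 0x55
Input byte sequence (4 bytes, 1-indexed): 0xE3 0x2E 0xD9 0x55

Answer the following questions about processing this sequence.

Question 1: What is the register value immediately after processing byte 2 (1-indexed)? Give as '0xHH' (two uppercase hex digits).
Answer: 0xFB

Derivation:
After byte 1 (0xE3): reg=0x0B
After byte 2 (0x2E): reg=0xFB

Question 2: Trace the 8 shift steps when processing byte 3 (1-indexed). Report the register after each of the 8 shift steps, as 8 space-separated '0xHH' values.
Answer: 0x44 0x88 0x17 0x2E 0x5C 0xB8 0x77 0xEE

Derivation:
After byte 1 (0xE3): reg=0x0B
After byte 2 (0x2E): reg=0xFB
Register before byte 3: 0xFB
After XOR with byte 0xD9: 0x22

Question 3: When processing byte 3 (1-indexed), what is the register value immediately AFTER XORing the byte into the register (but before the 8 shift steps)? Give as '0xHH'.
Register before byte 3: 0xFB
Byte 3: 0xD9
0xFB XOR 0xD9 = 0x22

Answer: 0x22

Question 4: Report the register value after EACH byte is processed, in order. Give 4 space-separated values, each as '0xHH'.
0x0B 0xFB 0xEE 0x28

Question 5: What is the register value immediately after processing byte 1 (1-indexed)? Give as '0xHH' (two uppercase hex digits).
After byte 1 (0xE3): reg=0x0B

Answer: 0x0B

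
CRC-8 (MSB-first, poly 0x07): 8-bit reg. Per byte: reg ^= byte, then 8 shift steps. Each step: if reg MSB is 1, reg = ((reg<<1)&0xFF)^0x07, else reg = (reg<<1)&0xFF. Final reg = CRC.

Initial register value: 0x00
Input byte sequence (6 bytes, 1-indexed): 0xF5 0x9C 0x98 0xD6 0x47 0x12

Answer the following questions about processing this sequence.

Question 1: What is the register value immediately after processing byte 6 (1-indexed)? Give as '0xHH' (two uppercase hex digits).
Answer: 0x7B

Derivation:
After byte 1 (0xF5): reg=0xC5
After byte 2 (0x9C): reg=0x88
After byte 3 (0x98): reg=0x70
After byte 4 (0xD6): reg=0x7B
After byte 5 (0x47): reg=0xB4
After byte 6 (0x12): reg=0x7B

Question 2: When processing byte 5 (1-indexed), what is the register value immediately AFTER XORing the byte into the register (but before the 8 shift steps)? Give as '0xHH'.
Register before byte 5: 0x7B
Byte 5: 0x47
0x7B XOR 0x47 = 0x3C

Answer: 0x3C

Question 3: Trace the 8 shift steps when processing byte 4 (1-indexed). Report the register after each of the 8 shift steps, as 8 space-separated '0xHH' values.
Answer: 0x4B 0x96 0x2B 0x56 0xAC 0x5F 0xBE 0x7B

Derivation:
After byte 1 (0xF5): reg=0xC5
After byte 2 (0x9C): reg=0x88
After byte 3 (0x98): reg=0x70
Register before byte 4: 0x70
After XOR with byte 0xD6: 0xA6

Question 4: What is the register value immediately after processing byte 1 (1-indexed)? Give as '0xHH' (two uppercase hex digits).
After byte 1 (0xF5): reg=0xC5

Answer: 0xC5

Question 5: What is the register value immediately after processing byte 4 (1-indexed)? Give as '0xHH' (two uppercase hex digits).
After byte 1 (0xF5): reg=0xC5
After byte 2 (0x9C): reg=0x88
After byte 3 (0x98): reg=0x70
After byte 4 (0xD6): reg=0x7B

Answer: 0x7B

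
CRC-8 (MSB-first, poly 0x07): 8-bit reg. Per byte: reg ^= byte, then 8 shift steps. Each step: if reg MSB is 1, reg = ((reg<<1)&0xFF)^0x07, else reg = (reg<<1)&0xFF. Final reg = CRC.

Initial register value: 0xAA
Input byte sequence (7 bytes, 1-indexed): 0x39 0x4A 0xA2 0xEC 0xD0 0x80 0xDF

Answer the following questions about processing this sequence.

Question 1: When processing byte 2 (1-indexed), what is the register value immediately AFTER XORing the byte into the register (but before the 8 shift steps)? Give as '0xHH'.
Answer: 0xBA

Derivation:
Register before byte 2: 0xF0
Byte 2: 0x4A
0xF0 XOR 0x4A = 0xBA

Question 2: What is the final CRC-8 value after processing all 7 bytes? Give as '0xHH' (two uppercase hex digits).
Answer: 0x65

Derivation:
After byte 1 (0x39): reg=0xF0
After byte 2 (0x4A): reg=0x2F
After byte 3 (0xA2): reg=0xAA
After byte 4 (0xEC): reg=0xD5
After byte 5 (0xD0): reg=0x1B
After byte 6 (0x80): reg=0xC8
After byte 7 (0xDF): reg=0x65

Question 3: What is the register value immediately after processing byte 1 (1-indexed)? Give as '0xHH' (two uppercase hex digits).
After byte 1 (0x39): reg=0xF0

Answer: 0xF0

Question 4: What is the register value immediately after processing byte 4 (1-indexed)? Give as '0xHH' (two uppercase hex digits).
Answer: 0xD5

Derivation:
After byte 1 (0x39): reg=0xF0
After byte 2 (0x4A): reg=0x2F
After byte 3 (0xA2): reg=0xAA
After byte 4 (0xEC): reg=0xD5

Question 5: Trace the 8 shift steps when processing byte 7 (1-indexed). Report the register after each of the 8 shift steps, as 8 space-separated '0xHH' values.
After byte 1 (0x39): reg=0xF0
After byte 2 (0x4A): reg=0x2F
After byte 3 (0xA2): reg=0xAA
After byte 4 (0xEC): reg=0xD5
After byte 5 (0xD0): reg=0x1B
After byte 6 (0x80): reg=0xC8
Register before byte 7: 0xC8
After XOR with byte 0xDF: 0x17

Answer: 0x2E 0x5C 0xB8 0x77 0xEE 0xDB 0xB1 0x65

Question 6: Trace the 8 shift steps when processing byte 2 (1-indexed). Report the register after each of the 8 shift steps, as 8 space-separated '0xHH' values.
After byte 1 (0x39): reg=0xF0
Register before byte 2: 0xF0
After XOR with byte 0x4A: 0xBA

Answer: 0x73 0xE6 0xCB 0x91 0x25 0x4A 0x94 0x2F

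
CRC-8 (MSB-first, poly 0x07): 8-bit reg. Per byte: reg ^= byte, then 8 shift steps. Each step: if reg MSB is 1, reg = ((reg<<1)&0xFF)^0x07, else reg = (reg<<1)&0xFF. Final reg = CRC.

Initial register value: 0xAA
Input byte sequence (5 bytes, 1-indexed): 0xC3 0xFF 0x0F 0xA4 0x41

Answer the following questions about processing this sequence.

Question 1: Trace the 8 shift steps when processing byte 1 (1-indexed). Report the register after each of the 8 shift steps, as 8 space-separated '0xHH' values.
Answer: 0xD2 0xA3 0x41 0x82 0x03 0x06 0x0C 0x18

Derivation:
Register before byte 1: 0xAA
After XOR with byte 0xC3: 0x69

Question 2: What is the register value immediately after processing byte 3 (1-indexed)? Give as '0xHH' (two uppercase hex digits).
After byte 1 (0xC3): reg=0x18
After byte 2 (0xFF): reg=0xBB
After byte 3 (0x0F): reg=0x05

Answer: 0x05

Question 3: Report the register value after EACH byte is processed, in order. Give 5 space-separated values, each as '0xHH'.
0x18 0xBB 0x05 0x6E 0xCD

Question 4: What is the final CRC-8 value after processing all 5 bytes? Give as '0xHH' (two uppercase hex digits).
After byte 1 (0xC3): reg=0x18
After byte 2 (0xFF): reg=0xBB
After byte 3 (0x0F): reg=0x05
After byte 4 (0xA4): reg=0x6E
After byte 5 (0x41): reg=0xCD

Answer: 0xCD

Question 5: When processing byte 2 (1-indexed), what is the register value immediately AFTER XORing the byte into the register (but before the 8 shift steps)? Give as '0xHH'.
Register before byte 2: 0x18
Byte 2: 0xFF
0x18 XOR 0xFF = 0xE7

Answer: 0xE7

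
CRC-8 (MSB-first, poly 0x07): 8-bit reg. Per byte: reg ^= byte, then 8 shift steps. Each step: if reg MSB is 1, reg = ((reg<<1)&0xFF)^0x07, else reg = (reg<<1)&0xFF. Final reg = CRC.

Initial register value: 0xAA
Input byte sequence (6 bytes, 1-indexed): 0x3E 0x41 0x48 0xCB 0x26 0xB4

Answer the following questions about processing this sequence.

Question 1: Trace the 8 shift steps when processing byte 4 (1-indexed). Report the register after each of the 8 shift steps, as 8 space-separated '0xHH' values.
Answer: 0xF0 0xE7 0xC9 0x95 0x2D 0x5A 0xB4 0x6F

Derivation:
After byte 1 (0x3E): reg=0xE5
After byte 2 (0x41): reg=0x75
After byte 3 (0x48): reg=0xB3
Register before byte 4: 0xB3
After XOR with byte 0xCB: 0x78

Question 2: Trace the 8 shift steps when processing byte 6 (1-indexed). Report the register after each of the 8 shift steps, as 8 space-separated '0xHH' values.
Answer: 0x98 0x37 0x6E 0xDC 0xBF 0x79 0xF2 0xE3

Derivation:
After byte 1 (0x3E): reg=0xE5
After byte 2 (0x41): reg=0x75
After byte 3 (0x48): reg=0xB3
After byte 4 (0xCB): reg=0x6F
After byte 5 (0x26): reg=0xF8
Register before byte 6: 0xF8
After XOR with byte 0xB4: 0x4C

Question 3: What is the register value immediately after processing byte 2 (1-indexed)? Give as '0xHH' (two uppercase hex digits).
Answer: 0x75

Derivation:
After byte 1 (0x3E): reg=0xE5
After byte 2 (0x41): reg=0x75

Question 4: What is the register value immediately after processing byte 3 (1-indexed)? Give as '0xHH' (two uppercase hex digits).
After byte 1 (0x3E): reg=0xE5
After byte 2 (0x41): reg=0x75
After byte 3 (0x48): reg=0xB3

Answer: 0xB3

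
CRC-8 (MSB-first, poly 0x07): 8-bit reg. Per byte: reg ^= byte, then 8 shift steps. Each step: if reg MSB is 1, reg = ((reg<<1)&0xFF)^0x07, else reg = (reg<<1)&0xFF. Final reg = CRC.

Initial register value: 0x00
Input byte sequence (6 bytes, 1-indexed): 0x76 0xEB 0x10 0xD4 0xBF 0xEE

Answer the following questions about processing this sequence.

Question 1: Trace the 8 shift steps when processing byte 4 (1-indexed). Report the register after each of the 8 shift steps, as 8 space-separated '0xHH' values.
After byte 1 (0x76): reg=0x45
After byte 2 (0xEB): reg=0x43
After byte 3 (0x10): reg=0xBE
Register before byte 4: 0xBE
After XOR with byte 0xD4: 0x6A

Answer: 0xD4 0xAF 0x59 0xB2 0x63 0xC6 0x8B 0x11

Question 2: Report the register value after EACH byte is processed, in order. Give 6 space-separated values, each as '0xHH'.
0x45 0x43 0xBE 0x11 0x43 0x4A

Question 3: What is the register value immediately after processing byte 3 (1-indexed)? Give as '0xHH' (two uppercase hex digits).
After byte 1 (0x76): reg=0x45
After byte 2 (0xEB): reg=0x43
After byte 3 (0x10): reg=0xBE

Answer: 0xBE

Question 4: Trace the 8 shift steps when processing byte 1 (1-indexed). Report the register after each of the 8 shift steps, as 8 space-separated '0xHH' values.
Register before byte 1: 0x00
After XOR with byte 0x76: 0x76

Answer: 0xEC 0xDF 0xB9 0x75 0xEA 0xD3 0xA1 0x45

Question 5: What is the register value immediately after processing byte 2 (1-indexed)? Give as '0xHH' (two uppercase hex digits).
After byte 1 (0x76): reg=0x45
After byte 2 (0xEB): reg=0x43

Answer: 0x43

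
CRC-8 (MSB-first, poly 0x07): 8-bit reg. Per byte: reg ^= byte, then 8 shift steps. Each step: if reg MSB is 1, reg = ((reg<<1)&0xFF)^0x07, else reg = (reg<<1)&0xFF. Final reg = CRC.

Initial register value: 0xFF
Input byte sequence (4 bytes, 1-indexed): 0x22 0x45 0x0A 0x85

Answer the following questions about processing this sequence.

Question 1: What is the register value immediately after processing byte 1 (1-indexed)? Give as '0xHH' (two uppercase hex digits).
Answer: 0x1D

Derivation:
After byte 1 (0x22): reg=0x1D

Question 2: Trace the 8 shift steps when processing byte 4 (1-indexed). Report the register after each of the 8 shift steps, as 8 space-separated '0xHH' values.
After byte 1 (0x22): reg=0x1D
After byte 2 (0x45): reg=0x8F
After byte 3 (0x0A): reg=0x92
Register before byte 4: 0x92
After XOR with byte 0x85: 0x17

Answer: 0x2E 0x5C 0xB8 0x77 0xEE 0xDB 0xB1 0x65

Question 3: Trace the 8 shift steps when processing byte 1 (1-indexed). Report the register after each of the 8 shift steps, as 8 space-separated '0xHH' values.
Answer: 0xBD 0x7D 0xFA 0xF3 0xE1 0xC5 0x8D 0x1D

Derivation:
Register before byte 1: 0xFF
After XOR with byte 0x22: 0xDD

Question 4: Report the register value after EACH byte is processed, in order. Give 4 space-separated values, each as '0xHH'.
0x1D 0x8F 0x92 0x65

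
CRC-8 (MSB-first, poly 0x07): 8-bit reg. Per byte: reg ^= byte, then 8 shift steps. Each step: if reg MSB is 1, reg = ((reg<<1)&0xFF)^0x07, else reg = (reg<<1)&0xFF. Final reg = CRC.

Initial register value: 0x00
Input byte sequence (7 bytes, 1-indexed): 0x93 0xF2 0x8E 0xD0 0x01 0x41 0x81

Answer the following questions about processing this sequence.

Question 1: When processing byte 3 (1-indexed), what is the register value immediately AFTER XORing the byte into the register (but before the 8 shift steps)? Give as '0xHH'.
Answer: 0x80

Derivation:
Register before byte 3: 0x0E
Byte 3: 0x8E
0x0E XOR 0x8E = 0x80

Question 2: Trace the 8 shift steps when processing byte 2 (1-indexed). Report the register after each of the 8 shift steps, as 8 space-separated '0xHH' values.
After byte 1 (0x93): reg=0xF0
Register before byte 2: 0xF0
After XOR with byte 0xF2: 0x02

Answer: 0x04 0x08 0x10 0x20 0x40 0x80 0x07 0x0E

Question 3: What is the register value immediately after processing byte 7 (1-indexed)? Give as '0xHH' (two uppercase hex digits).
After byte 1 (0x93): reg=0xF0
After byte 2 (0xF2): reg=0x0E
After byte 3 (0x8E): reg=0x89
After byte 4 (0xD0): reg=0x88
After byte 5 (0x01): reg=0xB6
After byte 6 (0x41): reg=0xCB
After byte 7 (0x81): reg=0xF1

Answer: 0xF1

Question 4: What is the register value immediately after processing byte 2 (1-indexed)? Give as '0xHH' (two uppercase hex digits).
After byte 1 (0x93): reg=0xF0
After byte 2 (0xF2): reg=0x0E

Answer: 0x0E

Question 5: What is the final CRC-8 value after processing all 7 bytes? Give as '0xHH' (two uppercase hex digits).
After byte 1 (0x93): reg=0xF0
After byte 2 (0xF2): reg=0x0E
After byte 3 (0x8E): reg=0x89
After byte 4 (0xD0): reg=0x88
After byte 5 (0x01): reg=0xB6
After byte 6 (0x41): reg=0xCB
After byte 7 (0x81): reg=0xF1

Answer: 0xF1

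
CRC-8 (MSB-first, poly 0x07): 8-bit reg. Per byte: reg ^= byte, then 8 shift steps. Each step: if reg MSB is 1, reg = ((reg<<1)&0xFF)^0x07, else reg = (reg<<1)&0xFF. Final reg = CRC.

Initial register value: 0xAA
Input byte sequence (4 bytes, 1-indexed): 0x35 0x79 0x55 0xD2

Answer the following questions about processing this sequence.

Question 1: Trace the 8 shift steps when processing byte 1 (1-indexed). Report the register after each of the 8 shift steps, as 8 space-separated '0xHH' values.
Register before byte 1: 0xAA
After XOR with byte 0x35: 0x9F

Answer: 0x39 0x72 0xE4 0xCF 0x99 0x35 0x6A 0xD4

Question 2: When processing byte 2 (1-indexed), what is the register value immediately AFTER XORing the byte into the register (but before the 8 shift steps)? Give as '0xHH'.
Register before byte 2: 0xD4
Byte 2: 0x79
0xD4 XOR 0x79 = 0xAD

Answer: 0xAD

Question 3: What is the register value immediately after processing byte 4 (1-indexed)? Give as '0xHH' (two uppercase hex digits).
Answer: 0xA4

Derivation:
After byte 1 (0x35): reg=0xD4
After byte 2 (0x79): reg=0x4A
After byte 3 (0x55): reg=0x5D
After byte 4 (0xD2): reg=0xA4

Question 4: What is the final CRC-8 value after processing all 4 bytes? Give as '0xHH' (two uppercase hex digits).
Answer: 0xA4

Derivation:
After byte 1 (0x35): reg=0xD4
After byte 2 (0x79): reg=0x4A
After byte 3 (0x55): reg=0x5D
After byte 4 (0xD2): reg=0xA4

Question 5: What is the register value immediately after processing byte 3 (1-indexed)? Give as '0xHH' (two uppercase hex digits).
Answer: 0x5D

Derivation:
After byte 1 (0x35): reg=0xD4
After byte 2 (0x79): reg=0x4A
After byte 3 (0x55): reg=0x5D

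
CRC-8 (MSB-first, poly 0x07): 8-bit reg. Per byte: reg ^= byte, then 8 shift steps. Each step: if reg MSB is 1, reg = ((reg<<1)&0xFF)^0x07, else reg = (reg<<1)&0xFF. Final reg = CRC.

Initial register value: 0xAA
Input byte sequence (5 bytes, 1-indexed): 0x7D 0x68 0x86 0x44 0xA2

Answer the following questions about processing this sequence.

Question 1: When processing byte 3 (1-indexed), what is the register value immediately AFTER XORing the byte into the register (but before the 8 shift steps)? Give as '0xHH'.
Register before byte 3: 0xCE
Byte 3: 0x86
0xCE XOR 0x86 = 0x48

Answer: 0x48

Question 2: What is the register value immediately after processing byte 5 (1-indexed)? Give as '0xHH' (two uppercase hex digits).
After byte 1 (0x7D): reg=0x2B
After byte 2 (0x68): reg=0xCE
After byte 3 (0x86): reg=0xFF
After byte 4 (0x44): reg=0x28
After byte 5 (0xA2): reg=0xBF

Answer: 0xBF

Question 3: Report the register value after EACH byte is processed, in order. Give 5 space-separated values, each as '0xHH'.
0x2B 0xCE 0xFF 0x28 0xBF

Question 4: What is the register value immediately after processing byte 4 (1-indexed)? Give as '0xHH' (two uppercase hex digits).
Answer: 0x28

Derivation:
After byte 1 (0x7D): reg=0x2B
After byte 2 (0x68): reg=0xCE
After byte 3 (0x86): reg=0xFF
After byte 4 (0x44): reg=0x28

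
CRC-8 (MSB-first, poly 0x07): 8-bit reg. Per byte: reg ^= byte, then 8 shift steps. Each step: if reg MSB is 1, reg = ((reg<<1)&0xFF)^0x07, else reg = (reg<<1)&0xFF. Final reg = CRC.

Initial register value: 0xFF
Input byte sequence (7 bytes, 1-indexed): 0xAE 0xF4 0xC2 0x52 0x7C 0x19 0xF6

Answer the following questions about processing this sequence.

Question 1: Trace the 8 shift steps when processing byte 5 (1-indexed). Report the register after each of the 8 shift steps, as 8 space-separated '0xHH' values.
Answer: 0x5E 0xBC 0x7F 0xFE 0xFB 0xF1 0xE5 0xCD

Derivation:
After byte 1 (0xAE): reg=0xB0
After byte 2 (0xF4): reg=0xDB
After byte 3 (0xC2): reg=0x4F
After byte 4 (0x52): reg=0x53
Register before byte 5: 0x53
After XOR with byte 0x7C: 0x2F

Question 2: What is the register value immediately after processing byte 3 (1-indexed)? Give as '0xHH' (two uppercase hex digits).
Answer: 0x4F

Derivation:
After byte 1 (0xAE): reg=0xB0
After byte 2 (0xF4): reg=0xDB
After byte 3 (0xC2): reg=0x4F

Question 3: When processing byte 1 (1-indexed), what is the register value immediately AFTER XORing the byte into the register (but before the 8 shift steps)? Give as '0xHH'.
Register before byte 1: 0xFF
Byte 1: 0xAE
0xFF XOR 0xAE = 0x51

Answer: 0x51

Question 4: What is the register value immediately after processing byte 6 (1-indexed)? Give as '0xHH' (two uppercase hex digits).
After byte 1 (0xAE): reg=0xB0
After byte 2 (0xF4): reg=0xDB
After byte 3 (0xC2): reg=0x4F
After byte 4 (0x52): reg=0x53
After byte 5 (0x7C): reg=0xCD
After byte 6 (0x19): reg=0x22

Answer: 0x22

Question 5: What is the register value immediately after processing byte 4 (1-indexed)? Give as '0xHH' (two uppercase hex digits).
After byte 1 (0xAE): reg=0xB0
After byte 2 (0xF4): reg=0xDB
After byte 3 (0xC2): reg=0x4F
After byte 4 (0x52): reg=0x53

Answer: 0x53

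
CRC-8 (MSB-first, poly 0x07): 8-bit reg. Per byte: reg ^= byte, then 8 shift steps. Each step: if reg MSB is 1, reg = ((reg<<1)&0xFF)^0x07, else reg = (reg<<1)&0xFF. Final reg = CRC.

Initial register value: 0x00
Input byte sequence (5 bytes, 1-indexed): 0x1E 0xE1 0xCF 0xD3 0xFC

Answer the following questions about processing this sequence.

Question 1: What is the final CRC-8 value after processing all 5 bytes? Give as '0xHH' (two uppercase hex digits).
Answer: 0xA7

Derivation:
After byte 1 (0x1E): reg=0x5A
After byte 2 (0xE1): reg=0x28
After byte 3 (0xCF): reg=0xBB
After byte 4 (0xD3): reg=0x1F
After byte 5 (0xFC): reg=0xA7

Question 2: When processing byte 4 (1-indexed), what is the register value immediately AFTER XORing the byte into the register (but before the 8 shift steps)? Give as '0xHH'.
Answer: 0x68

Derivation:
Register before byte 4: 0xBB
Byte 4: 0xD3
0xBB XOR 0xD3 = 0x68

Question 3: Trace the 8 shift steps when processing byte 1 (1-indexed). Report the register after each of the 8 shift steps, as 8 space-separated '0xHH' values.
Register before byte 1: 0x00
After XOR with byte 0x1E: 0x1E

Answer: 0x3C 0x78 0xF0 0xE7 0xC9 0x95 0x2D 0x5A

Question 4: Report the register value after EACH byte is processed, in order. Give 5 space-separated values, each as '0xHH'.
0x5A 0x28 0xBB 0x1F 0xA7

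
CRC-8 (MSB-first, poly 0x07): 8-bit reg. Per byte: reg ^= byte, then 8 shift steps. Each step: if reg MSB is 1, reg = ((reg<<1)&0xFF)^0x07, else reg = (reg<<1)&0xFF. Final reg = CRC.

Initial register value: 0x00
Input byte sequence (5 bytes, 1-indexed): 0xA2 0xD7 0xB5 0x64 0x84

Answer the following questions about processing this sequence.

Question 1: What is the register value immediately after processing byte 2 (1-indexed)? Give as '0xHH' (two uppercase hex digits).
After byte 1 (0xA2): reg=0x67
After byte 2 (0xD7): reg=0x19

Answer: 0x19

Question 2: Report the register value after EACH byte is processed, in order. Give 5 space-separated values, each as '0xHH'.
0x67 0x19 0x4D 0xDF 0x86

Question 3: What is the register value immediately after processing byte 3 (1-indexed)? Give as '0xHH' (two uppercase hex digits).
After byte 1 (0xA2): reg=0x67
After byte 2 (0xD7): reg=0x19
After byte 3 (0xB5): reg=0x4D

Answer: 0x4D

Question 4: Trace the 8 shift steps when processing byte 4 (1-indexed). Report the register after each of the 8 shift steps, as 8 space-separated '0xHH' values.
Answer: 0x52 0xA4 0x4F 0x9E 0x3B 0x76 0xEC 0xDF

Derivation:
After byte 1 (0xA2): reg=0x67
After byte 2 (0xD7): reg=0x19
After byte 3 (0xB5): reg=0x4D
Register before byte 4: 0x4D
After XOR with byte 0x64: 0x29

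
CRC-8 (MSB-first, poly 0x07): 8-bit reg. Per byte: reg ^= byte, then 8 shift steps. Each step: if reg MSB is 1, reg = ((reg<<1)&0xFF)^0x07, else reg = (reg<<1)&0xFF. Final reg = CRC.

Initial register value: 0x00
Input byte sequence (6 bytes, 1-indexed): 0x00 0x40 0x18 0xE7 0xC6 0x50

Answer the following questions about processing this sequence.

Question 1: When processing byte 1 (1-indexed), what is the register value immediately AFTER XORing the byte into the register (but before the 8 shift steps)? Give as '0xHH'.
Answer: 0x00

Derivation:
Register before byte 1: 0x00
Byte 1: 0x00
0x00 XOR 0x00 = 0x00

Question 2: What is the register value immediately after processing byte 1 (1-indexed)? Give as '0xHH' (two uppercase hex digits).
Answer: 0x00

Derivation:
After byte 1 (0x00): reg=0x00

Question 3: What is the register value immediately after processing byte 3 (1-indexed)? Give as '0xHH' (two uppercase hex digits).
Answer: 0x13

Derivation:
After byte 1 (0x00): reg=0x00
After byte 2 (0x40): reg=0xC7
After byte 3 (0x18): reg=0x13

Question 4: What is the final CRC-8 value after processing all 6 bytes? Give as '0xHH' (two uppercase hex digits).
Answer: 0xE3

Derivation:
After byte 1 (0x00): reg=0x00
After byte 2 (0x40): reg=0xC7
After byte 3 (0x18): reg=0x13
After byte 4 (0xE7): reg=0xC2
After byte 5 (0xC6): reg=0x1C
After byte 6 (0x50): reg=0xE3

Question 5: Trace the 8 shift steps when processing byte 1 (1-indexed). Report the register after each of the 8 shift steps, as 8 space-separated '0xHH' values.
Register before byte 1: 0x00
After XOR with byte 0x00: 0x00

Answer: 0x00 0x00 0x00 0x00 0x00 0x00 0x00 0x00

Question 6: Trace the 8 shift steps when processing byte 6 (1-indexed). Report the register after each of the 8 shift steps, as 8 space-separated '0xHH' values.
After byte 1 (0x00): reg=0x00
After byte 2 (0x40): reg=0xC7
After byte 3 (0x18): reg=0x13
After byte 4 (0xE7): reg=0xC2
After byte 5 (0xC6): reg=0x1C
Register before byte 6: 0x1C
After XOR with byte 0x50: 0x4C

Answer: 0x98 0x37 0x6E 0xDC 0xBF 0x79 0xF2 0xE3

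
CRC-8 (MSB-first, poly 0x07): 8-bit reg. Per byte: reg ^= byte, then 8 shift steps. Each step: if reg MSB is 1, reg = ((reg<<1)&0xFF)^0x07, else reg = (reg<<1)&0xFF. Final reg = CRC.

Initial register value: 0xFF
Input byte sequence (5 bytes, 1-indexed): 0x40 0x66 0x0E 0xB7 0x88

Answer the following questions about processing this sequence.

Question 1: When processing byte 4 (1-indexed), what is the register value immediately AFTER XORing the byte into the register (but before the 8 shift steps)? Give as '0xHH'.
Answer: 0xBB

Derivation:
Register before byte 4: 0x0C
Byte 4: 0xB7
0x0C XOR 0xB7 = 0xBB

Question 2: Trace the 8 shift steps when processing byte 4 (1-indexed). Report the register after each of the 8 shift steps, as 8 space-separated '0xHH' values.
Answer: 0x71 0xE2 0xC3 0x81 0x05 0x0A 0x14 0x28

Derivation:
After byte 1 (0x40): reg=0x34
After byte 2 (0x66): reg=0xB9
After byte 3 (0x0E): reg=0x0C
Register before byte 4: 0x0C
After XOR with byte 0xB7: 0xBB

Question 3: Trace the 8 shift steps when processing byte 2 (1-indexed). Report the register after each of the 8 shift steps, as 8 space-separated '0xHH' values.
After byte 1 (0x40): reg=0x34
Register before byte 2: 0x34
After XOR with byte 0x66: 0x52

Answer: 0xA4 0x4F 0x9E 0x3B 0x76 0xEC 0xDF 0xB9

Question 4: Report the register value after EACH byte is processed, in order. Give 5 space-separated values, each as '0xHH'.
0x34 0xB9 0x0C 0x28 0x69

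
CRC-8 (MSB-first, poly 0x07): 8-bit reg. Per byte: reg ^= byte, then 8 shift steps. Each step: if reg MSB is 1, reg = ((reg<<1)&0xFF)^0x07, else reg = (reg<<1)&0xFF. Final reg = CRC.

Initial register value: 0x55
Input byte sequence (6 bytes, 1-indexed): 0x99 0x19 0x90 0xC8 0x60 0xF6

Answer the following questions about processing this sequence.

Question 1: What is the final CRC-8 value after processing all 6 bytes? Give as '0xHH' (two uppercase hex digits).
Answer: 0x8B

Derivation:
After byte 1 (0x99): reg=0x6A
After byte 2 (0x19): reg=0x5E
After byte 3 (0x90): reg=0x64
After byte 4 (0xC8): reg=0x4D
After byte 5 (0x60): reg=0xC3
After byte 6 (0xF6): reg=0x8B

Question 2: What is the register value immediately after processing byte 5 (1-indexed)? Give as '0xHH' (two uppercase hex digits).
Answer: 0xC3

Derivation:
After byte 1 (0x99): reg=0x6A
After byte 2 (0x19): reg=0x5E
After byte 3 (0x90): reg=0x64
After byte 4 (0xC8): reg=0x4D
After byte 5 (0x60): reg=0xC3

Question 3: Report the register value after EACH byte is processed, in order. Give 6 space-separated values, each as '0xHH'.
0x6A 0x5E 0x64 0x4D 0xC3 0x8B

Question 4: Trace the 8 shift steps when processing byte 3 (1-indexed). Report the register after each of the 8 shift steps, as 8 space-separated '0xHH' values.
Answer: 0x9B 0x31 0x62 0xC4 0x8F 0x19 0x32 0x64

Derivation:
After byte 1 (0x99): reg=0x6A
After byte 2 (0x19): reg=0x5E
Register before byte 3: 0x5E
After XOR with byte 0x90: 0xCE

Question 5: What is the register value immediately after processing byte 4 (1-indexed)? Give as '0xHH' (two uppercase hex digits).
After byte 1 (0x99): reg=0x6A
After byte 2 (0x19): reg=0x5E
After byte 3 (0x90): reg=0x64
After byte 4 (0xC8): reg=0x4D

Answer: 0x4D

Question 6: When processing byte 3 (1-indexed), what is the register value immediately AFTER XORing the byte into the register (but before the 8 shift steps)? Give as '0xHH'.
Register before byte 3: 0x5E
Byte 3: 0x90
0x5E XOR 0x90 = 0xCE

Answer: 0xCE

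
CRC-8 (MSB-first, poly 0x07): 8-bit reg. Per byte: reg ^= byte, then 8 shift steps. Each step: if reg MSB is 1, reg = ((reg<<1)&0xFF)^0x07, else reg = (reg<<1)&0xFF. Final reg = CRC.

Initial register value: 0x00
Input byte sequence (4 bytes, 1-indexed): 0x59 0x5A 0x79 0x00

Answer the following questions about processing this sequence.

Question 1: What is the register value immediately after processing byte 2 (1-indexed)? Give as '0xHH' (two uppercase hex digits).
After byte 1 (0x59): reg=0x88
After byte 2 (0x5A): reg=0x30

Answer: 0x30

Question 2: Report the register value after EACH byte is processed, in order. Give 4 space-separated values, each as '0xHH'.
0x88 0x30 0xF8 0xE6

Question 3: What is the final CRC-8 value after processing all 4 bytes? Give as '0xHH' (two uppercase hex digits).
After byte 1 (0x59): reg=0x88
After byte 2 (0x5A): reg=0x30
After byte 3 (0x79): reg=0xF8
After byte 4 (0x00): reg=0xE6

Answer: 0xE6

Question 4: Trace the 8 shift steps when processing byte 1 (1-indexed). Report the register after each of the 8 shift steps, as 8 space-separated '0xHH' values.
Register before byte 1: 0x00
After XOR with byte 0x59: 0x59

Answer: 0xB2 0x63 0xC6 0x8B 0x11 0x22 0x44 0x88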